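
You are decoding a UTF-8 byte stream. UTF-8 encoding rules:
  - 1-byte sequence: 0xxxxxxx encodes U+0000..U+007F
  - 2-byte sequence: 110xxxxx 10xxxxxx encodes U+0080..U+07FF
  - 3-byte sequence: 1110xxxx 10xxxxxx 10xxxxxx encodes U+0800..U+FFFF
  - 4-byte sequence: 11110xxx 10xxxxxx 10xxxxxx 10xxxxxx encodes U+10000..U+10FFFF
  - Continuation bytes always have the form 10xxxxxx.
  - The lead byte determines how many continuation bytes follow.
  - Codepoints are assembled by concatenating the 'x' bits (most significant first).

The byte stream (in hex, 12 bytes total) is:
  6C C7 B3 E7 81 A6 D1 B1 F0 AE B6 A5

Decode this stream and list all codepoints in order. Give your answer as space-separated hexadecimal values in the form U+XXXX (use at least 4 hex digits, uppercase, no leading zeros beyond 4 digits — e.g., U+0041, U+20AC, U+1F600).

Answer: U+006C U+01F3 U+7066 U+0471 U+2EDA5

Derivation:
Byte[0]=6C: 1-byte ASCII. cp=U+006C
Byte[1]=C7: 2-byte lead, need 1 cont bytes. acc=0x7
Byte[2]=B3: continuation. acc=(acc<<6)|0x33=0x1F3
Completed: cp=U+01F3 (starts at byte 1)
Byte[3]=E7: 3-byte lead, need 2 cont bytes. acc=0x7
Byte[4]=81: continuation. acc=(acc<<6)|0x01=0x1C1
Byte[5]=A6: continuation. acc=(acc<<6)|0x26=0x7066
Completed: cp=U+7066 (starts at byte 3)
Byte[6]=D1: 2-byte lead, need 1 cont bytes. acc=0x11
Byte[7]=B1: continuation. acc=(acc<<6)|0x31=0x471
Completed: cp=U+0471 (starts at byte 6)
Byte[8]=F0: 4-byte lead, need 3 cont bytes. acc=0x0
Byte[9]=AE: continuation. acc=(acc<<6)|0x2E=0x2E
Byte[10]=B6: continuation. acc=(acc<<6)|0x36=0xBB6
Byte[11]=A5: continuation. acc=(acc<<6)|0x25=0x2EDA5
Completed: cp=U+2EDA5 (starts at byte 8)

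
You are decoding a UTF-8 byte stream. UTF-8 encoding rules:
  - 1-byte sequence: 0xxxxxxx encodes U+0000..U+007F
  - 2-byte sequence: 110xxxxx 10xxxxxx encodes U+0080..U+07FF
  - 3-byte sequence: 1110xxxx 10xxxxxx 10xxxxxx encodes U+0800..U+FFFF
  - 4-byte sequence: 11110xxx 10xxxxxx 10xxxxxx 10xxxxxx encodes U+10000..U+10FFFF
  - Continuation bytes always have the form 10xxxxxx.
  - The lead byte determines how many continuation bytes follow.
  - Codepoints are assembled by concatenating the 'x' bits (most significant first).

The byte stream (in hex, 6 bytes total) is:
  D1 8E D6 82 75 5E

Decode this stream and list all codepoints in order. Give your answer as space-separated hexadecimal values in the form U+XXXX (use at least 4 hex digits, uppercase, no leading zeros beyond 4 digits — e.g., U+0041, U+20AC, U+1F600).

Answer: U+044E U+0582 U+0075 U+005E

Derivation:
Byte[0]=D1: 2-byte lead, need 1 cont bytes. acc=0x11
Byte[1]=8E: continuation. acc=(acc<<6)|0x0E=0x44E
Completed: cp=U+044E (starts at byte 0)
Byte[2]=D6: 2-byte lead, need 1 cont bytes. acc=0x16
Byte[3]=82: continuation. acc=(acc<<6)|0x02=0x582
Completed: cp=U+0582 (starts at byte 2)
Byte[4]=75: 1-byte ASCII. cp=U+0075
Byte[5]=5E: 1-byte ASCII. cp=U+005E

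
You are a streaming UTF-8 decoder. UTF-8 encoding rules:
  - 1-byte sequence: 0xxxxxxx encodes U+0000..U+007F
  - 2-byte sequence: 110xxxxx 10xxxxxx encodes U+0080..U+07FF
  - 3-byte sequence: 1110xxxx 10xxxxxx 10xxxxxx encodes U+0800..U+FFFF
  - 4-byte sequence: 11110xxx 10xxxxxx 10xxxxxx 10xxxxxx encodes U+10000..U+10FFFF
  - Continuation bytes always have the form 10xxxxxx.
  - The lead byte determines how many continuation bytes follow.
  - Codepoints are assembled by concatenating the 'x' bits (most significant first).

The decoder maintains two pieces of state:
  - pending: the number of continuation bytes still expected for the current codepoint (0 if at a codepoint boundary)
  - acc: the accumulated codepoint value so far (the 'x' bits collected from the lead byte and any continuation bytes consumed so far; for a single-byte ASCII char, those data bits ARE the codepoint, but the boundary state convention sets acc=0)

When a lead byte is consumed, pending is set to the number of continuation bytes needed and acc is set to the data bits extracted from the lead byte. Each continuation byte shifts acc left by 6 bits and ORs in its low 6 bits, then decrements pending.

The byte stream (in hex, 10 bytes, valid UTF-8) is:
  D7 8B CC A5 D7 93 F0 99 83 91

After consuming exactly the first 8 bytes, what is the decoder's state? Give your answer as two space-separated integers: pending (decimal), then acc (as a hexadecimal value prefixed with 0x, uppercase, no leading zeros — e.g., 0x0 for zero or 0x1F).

Byte[0]=D7: 2-byte lead. pending=1, acc=0x17
Byte[1]=8B: continuation. acc=(acc<<6)|0x0B=0x5CB, pending=0
Byte[2]=CC: 2-byte lead. pending=1, acc=0xC
Byte[3]=A5: continuation. acc=(acc<<6)|0x25=0x325, pending=0
Byte[4]=D7: 2-byte lead. pending=1, acc=0x17
Byte[5]=93: continuation. acc=(acc<<6)|0x13=0x5D3, pending=0
Byte[6]=F0: 4-byte lead. pending=3, acc=0x0
Byte[7]=99: continuation. acc=(acc<<6)|0x19=0x19, pending=2

Answer: 2 0x19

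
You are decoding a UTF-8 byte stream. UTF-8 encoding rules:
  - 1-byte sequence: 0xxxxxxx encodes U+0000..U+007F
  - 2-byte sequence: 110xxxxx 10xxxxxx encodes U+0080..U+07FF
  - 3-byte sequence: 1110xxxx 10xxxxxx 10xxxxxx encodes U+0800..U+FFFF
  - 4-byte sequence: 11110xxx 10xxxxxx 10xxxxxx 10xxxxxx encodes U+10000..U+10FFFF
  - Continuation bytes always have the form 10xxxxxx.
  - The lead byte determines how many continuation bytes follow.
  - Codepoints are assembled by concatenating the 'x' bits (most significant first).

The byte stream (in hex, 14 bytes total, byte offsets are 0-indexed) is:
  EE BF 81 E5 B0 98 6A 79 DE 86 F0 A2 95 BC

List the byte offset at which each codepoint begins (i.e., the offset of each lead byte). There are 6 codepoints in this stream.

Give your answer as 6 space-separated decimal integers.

Byte[0]=EE: 3-byte lead, need 2 cont bytes. acc=0xE
Byte[1]=BF: continuation. acc=(acc<<6)|0x3F=0x3BF
Byte[2]=81: continuation. acc=(acc<<6)|0x01=0xEFC1
Completed: cp=U+EFC1 (starts at byte 0)
Byte[3]=E5: 3-byte lead, need 2 cont bytes. acc=0x5
Byte[4]=B0: continuation. acc=(acc<<6)|0x30=0x170
Byte[5]=98: continuation. acc=(acc<<6)|0x18=0x5C18
Completed: cp=U+5C18 (starts at byte 3)
Byte[6]=6A: 1-byte ASCII. cp=U+006A
Byte[7]=79: 1-byte ASCII. cp=U+0079
Byte[8]=DE: 2-byte lead, need 1 cont bytes. acc=0x1E
Byte[9]=86: continuation. acc=(acc<<6)|0x06=0x786
Completed: cp=U+0786 (starts at byte 8)
Byte[10]=F0: 4-byte lead, need 3 cont bytes. acc=0x0
Byte[11]=A2: continuation. acc=(acc<<6)|0x22=0x22
Byte[12]=95: continuation. acc=(acc<<6)|0x15=0x895
Byte[13]=BC: continuation. acc=(acc<<6)|0x3C=0x2257C
Completed: cp=U+2257C (starts at byte 10)

Answer: 0 3 6 7 8 10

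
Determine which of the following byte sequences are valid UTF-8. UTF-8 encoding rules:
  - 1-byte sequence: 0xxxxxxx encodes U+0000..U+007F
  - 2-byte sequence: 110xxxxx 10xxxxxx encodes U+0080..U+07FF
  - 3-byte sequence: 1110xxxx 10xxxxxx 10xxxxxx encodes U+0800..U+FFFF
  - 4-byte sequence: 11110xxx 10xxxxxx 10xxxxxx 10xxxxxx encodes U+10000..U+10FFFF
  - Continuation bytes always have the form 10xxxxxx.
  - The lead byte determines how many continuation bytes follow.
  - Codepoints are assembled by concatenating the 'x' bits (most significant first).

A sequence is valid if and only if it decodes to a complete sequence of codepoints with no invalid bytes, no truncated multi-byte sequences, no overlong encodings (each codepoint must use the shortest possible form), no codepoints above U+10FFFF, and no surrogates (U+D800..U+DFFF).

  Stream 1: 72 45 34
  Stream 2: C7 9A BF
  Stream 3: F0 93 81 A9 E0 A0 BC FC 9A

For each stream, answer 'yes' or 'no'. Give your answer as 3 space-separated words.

Stream 1: decodes cleanly. VALID
Stream 2: error at byte offset 2. INVALID
Stream 3: error at byte offset 7. INVALID

Answer: yes no no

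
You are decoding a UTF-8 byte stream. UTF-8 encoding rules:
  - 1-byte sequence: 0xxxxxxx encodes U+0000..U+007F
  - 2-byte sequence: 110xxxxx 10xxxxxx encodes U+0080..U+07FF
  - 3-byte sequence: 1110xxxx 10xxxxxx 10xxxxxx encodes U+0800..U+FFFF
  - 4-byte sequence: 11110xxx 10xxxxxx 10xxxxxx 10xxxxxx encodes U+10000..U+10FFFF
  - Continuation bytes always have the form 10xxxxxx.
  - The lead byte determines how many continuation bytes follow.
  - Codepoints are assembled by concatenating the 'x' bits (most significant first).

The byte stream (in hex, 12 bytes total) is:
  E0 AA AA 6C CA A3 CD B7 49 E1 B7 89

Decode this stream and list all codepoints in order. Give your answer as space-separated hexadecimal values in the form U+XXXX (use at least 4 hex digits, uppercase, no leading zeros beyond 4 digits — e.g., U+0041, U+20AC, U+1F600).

Answer: U+0AAA U+006C U+02A3 U+0377 U+0049 U+1DC9

Derivation:
Byte[0]=E0: 3-byte lead, need 2 cont bytes. acc=0x0
Byte[1]=AA: continuation. acc=(acc<<6)|0x2A=0x2A
Byte[2]=AA: continuation. acc=(acc<<6)|0x2A=0xAAA
Completed: cp=U+0AAA (starts at byte 0)
Byte[3]=6C: 1-byte ASCII. cp=U+006C
Byte[4]=CA: 2-byte lead, need 1 cont bytes. acc=0xA
Byte[5]=A3: continuation. acc=(acc<<6)|0x23=0x2A3
Completed: cp=U+02A3 (starts at byte 4)
Byte[6]=CD: 2-byte lead, need 1 cont bytes. acc=0xD
Byte[7]=B7: continuation. acc=(acc<<6)|0x37=0x377
Completed: cp=U+0377 (starts at byte 6)
Byte[8]=49: 1-byte ASCII. cp=U+0049
Byte[9]=E1: 3-byte lead, need 2 cont bytes. acc=0x1
Byte[10]=B7: continuation. acc=(acc<<6)|0x37=0x77
Byte[11]=89: continuation. acc=(acc<<6)|0x09=0x1DC9
Completed: cp=U+1DC9 (starts at byte 9)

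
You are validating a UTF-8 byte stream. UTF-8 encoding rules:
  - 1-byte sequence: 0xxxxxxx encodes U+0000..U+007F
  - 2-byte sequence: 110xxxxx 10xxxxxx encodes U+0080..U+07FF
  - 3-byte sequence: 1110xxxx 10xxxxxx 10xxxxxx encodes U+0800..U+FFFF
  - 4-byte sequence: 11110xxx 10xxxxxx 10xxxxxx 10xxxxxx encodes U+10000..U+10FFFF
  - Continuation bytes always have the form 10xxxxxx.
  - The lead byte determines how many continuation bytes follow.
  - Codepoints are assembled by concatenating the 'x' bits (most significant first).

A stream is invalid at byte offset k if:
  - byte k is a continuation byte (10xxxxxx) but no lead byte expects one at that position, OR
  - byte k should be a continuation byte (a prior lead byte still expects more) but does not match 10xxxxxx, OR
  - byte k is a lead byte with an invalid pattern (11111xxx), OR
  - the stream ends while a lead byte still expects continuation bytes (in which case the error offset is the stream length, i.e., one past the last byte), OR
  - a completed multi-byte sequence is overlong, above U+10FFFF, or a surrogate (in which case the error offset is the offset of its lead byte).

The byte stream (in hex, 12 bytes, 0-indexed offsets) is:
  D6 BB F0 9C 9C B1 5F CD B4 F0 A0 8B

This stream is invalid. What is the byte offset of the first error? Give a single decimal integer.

Byte[0]=D6: 2-byte lead, need 1 cont bytes. acc=0x16
Byte[1]=BB: continuation. acc=(acc<<6)|0x3B=0x5BB
Completed: cp=U+05BB (starts at byte 0)
Byte[2]=F0: 4-byte lead, need 3 cont bytes. acc=0x0
Byte[3]=9C: continuation. acc=(acc<<6)|0x1C=0x1C
Byte[4]=9C: continuation. acc=(acc<<6)|0x1C=0x71C
Byte[5]=B1: continuation. acc=(acc<<6)|0x31=0x1C731
Completed: cp=U+1C731 (starts at byte 2)
Byte[6]=5F: 1-byte ASCII. cp=U+005F
Byte[7]=CD: 2-byte lead, need 1 cont bytes. acc=0xD
Byte[8]=B4: continuation. acc=(acc<<6)|0x34=0x374
Completed: cp=U+0374 (starts at byte 7)
Byte[9]=F0: 4-byte lead, need 3 cont bytes. acc=0x0
Byte[10]=A0: continuation. acc=(acc<<6)|0x20=0x20
Byte[11]=8B: continuation. acc=(acc<<6)|0x0B=0x80B
Byte[12]: stream ended, expected continuation. INVALID

Answer: 12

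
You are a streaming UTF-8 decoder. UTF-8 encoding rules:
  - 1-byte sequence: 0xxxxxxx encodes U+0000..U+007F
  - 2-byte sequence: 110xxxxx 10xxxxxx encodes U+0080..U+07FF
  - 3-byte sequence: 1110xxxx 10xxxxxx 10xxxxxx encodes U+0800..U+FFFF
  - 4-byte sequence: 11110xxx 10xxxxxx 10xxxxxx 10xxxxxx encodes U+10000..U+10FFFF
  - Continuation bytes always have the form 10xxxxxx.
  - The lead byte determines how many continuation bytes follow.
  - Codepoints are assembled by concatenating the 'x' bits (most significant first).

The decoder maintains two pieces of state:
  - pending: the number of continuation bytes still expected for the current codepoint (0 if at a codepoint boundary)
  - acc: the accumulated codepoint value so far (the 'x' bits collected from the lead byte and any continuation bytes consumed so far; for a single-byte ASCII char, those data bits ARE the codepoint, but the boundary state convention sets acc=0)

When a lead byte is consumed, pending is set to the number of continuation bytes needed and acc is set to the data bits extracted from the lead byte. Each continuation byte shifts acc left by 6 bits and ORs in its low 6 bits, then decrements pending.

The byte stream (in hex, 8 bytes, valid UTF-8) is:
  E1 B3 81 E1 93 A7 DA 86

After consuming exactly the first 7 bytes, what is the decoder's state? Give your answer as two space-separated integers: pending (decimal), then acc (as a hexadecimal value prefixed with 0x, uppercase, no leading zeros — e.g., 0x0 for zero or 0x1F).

Byte[0]=E1: 3-byte lead. pending=2, acc=0x1
Byte[1]=B3: continuation. acc=(acc<<6)|0x33=0x73, pending=1
Byte[2]=81: continuation. acc=(acc<<6)|0x01=0x1CC1, pending=0
Byte[3]=E1: 3-byte lead. pending=2, acc=0x1
Byte[4]=93: continuation. acc=(acc<<6)|0x13=0x53, pending=1
Byte[5]=A7: continuation. acc=(acc<<6)|0x27=0x14E7, pending=0
Byte[6]=DA: 2-byte lead. pending=1, acc=0x1A

Answer: 1 0x1A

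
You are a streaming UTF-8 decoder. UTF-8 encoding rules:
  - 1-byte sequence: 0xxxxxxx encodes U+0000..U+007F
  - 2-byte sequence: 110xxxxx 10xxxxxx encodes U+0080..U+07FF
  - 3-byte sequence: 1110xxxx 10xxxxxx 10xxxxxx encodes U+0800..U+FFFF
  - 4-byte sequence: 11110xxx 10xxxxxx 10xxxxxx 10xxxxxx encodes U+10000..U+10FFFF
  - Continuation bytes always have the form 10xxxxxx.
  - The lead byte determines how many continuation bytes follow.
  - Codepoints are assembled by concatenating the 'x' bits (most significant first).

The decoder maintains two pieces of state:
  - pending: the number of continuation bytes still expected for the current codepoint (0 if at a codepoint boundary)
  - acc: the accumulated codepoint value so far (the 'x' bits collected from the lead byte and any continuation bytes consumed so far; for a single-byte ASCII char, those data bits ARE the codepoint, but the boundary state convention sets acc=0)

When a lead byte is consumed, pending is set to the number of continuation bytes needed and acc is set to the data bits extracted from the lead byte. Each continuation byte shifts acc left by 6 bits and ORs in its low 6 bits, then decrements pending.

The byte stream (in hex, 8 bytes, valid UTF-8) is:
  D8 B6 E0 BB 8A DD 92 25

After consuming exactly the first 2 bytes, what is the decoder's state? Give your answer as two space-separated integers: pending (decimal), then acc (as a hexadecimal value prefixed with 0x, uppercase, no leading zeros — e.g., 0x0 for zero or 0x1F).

Answer: 0 0x636

Derivation:
Byte[0]=D8: 2-byte lead. pending=1, acc=0x18
Byte[1]=B6: continuation. acc=(acc<<6)|0x36=0x636, pending=0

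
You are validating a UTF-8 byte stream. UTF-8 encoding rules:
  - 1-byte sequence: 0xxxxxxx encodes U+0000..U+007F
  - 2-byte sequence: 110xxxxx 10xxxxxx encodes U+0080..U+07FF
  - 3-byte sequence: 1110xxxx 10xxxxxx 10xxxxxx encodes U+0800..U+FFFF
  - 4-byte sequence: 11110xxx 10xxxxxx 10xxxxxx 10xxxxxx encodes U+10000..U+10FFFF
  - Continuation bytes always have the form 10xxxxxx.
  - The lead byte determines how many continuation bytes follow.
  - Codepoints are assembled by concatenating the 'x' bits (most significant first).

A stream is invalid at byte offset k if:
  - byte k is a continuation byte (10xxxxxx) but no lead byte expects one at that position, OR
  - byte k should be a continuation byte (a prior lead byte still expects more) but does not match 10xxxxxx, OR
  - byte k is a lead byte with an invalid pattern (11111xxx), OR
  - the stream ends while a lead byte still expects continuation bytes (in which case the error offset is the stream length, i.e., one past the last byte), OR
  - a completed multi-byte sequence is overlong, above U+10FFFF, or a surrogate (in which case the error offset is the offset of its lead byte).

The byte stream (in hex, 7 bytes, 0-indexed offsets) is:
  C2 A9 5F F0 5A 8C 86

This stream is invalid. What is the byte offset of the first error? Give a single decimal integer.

Byte[0]=C2: 2-byte lead, need 1 cont bytes. acc=0x2
Byte[1]=A9: continuation. acc=(acc<<6)|0x29=0xA9
Completed: cp=U+00A9 (starts at byte 0)
Byte[2]=5F: 1-byte ASCII. cp=U+005F
Byte[3]=F0: 4-byte lead, need 3 cont bytes. acc=0x0
Byte[4]=5A: expected 10xxxxxx continuation. INVALID

Answer: 4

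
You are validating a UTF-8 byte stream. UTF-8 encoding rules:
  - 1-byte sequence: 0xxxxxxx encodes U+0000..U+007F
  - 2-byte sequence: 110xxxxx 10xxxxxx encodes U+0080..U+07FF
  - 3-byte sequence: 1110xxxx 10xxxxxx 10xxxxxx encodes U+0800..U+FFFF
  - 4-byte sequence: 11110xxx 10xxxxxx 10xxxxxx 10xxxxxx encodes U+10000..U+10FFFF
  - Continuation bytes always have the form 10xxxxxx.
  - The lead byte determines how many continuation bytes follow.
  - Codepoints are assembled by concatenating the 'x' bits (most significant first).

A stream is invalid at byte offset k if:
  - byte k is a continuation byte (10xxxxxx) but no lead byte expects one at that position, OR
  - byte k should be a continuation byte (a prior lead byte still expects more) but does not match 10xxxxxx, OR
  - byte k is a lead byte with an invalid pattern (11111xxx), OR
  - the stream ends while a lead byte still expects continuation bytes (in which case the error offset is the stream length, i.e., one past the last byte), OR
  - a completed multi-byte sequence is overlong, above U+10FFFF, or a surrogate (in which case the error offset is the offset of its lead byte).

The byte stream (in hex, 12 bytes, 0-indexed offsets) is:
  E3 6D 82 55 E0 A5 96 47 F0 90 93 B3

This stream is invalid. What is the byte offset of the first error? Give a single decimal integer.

Byte[0]=E3: 3-byte lead, need 2 cont bytes. acc=0x3
Byte[1]=6D: expected 10xxxxxx continuation. INVALID

Answer: 1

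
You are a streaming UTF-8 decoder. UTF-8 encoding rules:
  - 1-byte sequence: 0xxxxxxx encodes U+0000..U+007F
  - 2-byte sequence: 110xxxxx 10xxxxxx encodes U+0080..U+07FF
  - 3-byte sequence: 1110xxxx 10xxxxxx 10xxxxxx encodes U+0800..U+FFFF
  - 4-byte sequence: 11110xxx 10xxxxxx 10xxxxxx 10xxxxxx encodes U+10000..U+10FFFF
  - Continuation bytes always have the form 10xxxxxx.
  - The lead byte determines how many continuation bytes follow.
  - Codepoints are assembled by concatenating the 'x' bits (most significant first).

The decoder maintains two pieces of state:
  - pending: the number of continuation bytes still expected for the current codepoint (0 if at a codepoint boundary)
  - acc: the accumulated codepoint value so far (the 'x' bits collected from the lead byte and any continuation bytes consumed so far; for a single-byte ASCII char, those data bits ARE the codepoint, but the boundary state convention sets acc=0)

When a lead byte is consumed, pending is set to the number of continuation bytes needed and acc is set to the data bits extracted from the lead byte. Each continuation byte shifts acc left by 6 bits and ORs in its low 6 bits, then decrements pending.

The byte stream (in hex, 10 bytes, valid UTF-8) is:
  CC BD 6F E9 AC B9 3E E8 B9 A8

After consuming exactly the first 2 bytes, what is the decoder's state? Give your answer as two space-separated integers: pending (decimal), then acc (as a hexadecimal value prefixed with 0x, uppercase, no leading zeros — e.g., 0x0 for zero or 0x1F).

Answer: 0 0x33D

Derivation:
Byte[0]=CC: 2-byte lead. pending=1, acc=0xC
Byte[1]=BD: continuation. acc=(acc<<6)|0x3D=0x33D, pending=0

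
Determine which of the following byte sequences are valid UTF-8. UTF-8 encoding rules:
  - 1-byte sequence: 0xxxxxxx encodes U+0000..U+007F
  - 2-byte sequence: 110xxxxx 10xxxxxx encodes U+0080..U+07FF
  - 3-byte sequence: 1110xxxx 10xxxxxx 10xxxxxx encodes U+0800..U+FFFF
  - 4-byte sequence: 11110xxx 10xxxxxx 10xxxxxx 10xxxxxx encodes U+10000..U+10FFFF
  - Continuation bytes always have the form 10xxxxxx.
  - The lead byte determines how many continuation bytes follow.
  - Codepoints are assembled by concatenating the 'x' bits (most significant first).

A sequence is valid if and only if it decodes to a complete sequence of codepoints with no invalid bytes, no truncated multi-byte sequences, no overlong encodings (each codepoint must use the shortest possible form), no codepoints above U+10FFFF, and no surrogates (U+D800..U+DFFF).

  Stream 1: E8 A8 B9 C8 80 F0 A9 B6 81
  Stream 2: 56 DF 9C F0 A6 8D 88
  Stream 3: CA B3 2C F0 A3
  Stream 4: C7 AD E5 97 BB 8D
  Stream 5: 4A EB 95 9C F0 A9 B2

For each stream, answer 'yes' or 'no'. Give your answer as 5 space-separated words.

Answer: yes yes no no no

Derivation:
Stream 1: decodes cleanly. VALID
Stream 2: decodes cleanly. VALID
Stream 3: error at byte offset 5. INVALID
Stream 4: error at byte offset 5. INVALID
Stream 5: error at byte offset 7. INVALID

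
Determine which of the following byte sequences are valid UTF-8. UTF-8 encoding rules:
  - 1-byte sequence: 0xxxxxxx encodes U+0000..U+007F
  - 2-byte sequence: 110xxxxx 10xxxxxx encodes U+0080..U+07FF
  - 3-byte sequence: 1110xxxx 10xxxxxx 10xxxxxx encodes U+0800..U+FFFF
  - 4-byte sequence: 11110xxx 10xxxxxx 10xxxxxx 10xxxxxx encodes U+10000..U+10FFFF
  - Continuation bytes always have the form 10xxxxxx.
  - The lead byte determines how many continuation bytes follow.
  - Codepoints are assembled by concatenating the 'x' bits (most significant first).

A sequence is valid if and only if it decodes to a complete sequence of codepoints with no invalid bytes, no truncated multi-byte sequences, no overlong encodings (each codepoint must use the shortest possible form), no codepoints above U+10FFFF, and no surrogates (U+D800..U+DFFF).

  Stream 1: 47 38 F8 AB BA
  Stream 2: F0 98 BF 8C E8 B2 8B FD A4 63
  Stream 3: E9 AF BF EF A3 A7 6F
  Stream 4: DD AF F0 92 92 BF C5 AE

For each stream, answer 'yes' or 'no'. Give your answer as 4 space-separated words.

Stream 1: error at byte offset 2. INVALID
Stream 2: error at byte offset 7. INVALID
Stream 3: decodes cleanly. VALID
Stream 4: decodes cleanly. VALID

Answer: no no yes yes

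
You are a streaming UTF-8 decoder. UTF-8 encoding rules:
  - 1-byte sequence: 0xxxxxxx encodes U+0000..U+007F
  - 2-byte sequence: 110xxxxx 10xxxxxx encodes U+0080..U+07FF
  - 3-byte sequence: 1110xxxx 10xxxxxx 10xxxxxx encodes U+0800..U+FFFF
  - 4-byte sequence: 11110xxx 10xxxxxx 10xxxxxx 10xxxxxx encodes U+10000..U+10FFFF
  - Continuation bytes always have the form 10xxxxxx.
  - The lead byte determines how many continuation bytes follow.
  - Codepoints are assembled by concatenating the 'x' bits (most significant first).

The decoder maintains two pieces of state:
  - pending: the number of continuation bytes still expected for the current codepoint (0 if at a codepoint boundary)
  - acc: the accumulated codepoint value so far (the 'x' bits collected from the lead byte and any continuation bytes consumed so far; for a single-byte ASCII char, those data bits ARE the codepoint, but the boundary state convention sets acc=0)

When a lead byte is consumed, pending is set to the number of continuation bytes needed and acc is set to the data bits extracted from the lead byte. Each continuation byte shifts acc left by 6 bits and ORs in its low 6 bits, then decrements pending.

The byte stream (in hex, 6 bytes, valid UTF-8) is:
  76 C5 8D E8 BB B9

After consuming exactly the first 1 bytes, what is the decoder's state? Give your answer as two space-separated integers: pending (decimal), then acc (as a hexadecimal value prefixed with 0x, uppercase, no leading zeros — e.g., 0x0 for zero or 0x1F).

Answer: 0 0x0

Derivation:
Byte[0]=76: 1-byte. pending=0, acc=0x0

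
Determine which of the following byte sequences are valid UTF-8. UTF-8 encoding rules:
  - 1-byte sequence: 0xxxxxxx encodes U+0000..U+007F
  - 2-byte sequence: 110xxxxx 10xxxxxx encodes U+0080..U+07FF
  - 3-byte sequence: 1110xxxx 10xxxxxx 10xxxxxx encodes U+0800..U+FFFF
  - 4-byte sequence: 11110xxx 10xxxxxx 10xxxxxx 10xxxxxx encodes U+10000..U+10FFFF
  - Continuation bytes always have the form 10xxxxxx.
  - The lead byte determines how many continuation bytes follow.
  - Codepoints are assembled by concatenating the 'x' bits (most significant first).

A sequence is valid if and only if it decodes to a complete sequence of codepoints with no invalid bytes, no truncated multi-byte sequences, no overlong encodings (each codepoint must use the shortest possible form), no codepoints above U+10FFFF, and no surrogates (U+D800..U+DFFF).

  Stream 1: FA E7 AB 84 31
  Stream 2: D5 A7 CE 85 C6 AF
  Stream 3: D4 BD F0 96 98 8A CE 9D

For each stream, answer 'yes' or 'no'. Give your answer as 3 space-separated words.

Stream 1: error at byte offset 0. INVALID
Stream 2: decodes cleanly. VALID
Stream 3: decodes cleanly. VALID

Answer: no yes yes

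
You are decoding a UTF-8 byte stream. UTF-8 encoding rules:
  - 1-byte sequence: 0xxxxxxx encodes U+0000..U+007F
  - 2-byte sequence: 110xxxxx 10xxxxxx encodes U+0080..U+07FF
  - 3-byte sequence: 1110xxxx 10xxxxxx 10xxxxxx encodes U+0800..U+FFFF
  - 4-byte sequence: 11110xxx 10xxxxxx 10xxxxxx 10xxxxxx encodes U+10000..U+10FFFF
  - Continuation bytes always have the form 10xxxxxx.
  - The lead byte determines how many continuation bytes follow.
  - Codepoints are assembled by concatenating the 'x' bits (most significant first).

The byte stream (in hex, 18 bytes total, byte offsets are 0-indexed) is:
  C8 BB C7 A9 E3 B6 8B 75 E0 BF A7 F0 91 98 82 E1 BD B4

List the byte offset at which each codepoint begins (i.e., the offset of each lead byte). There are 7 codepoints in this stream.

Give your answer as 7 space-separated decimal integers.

Answer: 0 2 4 7 8 11 15

Derivation:
Byte[0]=C8: 2-byte lead, need 1 cont bytes. acc=0x8
Byte[1]=BB: continuation. acc=(acc<<6)|0x3B=0x23B
Completed: cp=U+023B (starts at byte 0)
Byte[2]=C7: 2-byte lead, need 1 cont bytes. acc=0x7
Byte[3]=A9: continuation. acc=(acc<<6)|0x29=0x1E9
Completed: cp=U+01E9 (starts at byte 2)
Byte[4]=E3: 3-byte lead, need 2 cont bytes. acc=0x3
Byte[5]=B6: continuation. acc=(acc<<6)|0x36=0xF6
Byte[6]=8B: continuation. acc=(acc<<6)|0x0B=0x3D8B
Completed: cp=U+3D8B (starts at byte 4)
Byte[7]=75: 1-byte ASCII. cp=U+0075
Byte[8]=E0: 3-byte lead, need 2 cont bytes. acc=0x0
Byte[9]=BF: continuation. acc=(acc<<6)|0x3F=0x3F
Byte[10]=A7: continuation. acc=(acc<<6)|0x27=0xFE7
Completed: cp=U+0FE7 (starts at byte 8)
Byte[11]=F0: 4-byte lead, need 3 cont bytes. acc=0x0
Byte[12]=91: continuation. acc=(acc<<6)|0x11=0x11
Byte[13]=98: continuation. acc=(acc<<6)|0x18=0x458
Byte[14]=82: continuation. acc=(acc<<6)|0x02=0x11602
Completed: cp=U+11602 (starts at byte 11)
Byte[15]=E1: 3-byte lead, need 2 cont bytes. acc=0x1
Byte[16]=BD: continuation. acc=(acc<<6)|0x3D=0x7D
Byte[17]=B4: continuation. acc=(acc<<6)|0x34=0x1F74
Completed: cp=U+1F74 (starts at byte 15)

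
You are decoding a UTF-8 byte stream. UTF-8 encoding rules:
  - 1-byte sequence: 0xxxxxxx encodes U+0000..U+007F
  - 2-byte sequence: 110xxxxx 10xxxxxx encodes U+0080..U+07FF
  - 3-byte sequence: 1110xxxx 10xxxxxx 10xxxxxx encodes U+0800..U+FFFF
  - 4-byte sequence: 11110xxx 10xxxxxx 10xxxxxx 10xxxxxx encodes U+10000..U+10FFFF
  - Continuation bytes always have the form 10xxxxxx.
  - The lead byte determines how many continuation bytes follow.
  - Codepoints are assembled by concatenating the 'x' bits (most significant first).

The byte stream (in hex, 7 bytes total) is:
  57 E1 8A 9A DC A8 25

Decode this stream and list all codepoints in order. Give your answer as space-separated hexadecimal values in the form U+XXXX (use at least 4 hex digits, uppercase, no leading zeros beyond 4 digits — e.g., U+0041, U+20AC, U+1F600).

Byte[0]=57: 1-byte ASCII. cp=U+0057
Byte[1]=E1: 3-byte lead, need 2 cont bytes. acc=0x1
Byte[2]=8A: continuation. acc=(acc<<6)|0x0A=0x4A
Byte[3]=9A: continuation. acc=(acc<<6)|0x1A=0x129A
Completed: cp=U+129A (starts at byte 1)
Byte[4]=DC: 2-byte lead, need 1 cont bytes. acc=0x1C
Byte[5]=A8: continuation. acc=(acc<<6)|0x28=0x728
Completed: cp=U+0728 (starts at byte 4)
Byte[6]=25: 1-byte ASCII. cp=U+0025

Answer: U+0057 U+129A U+0728 U+0025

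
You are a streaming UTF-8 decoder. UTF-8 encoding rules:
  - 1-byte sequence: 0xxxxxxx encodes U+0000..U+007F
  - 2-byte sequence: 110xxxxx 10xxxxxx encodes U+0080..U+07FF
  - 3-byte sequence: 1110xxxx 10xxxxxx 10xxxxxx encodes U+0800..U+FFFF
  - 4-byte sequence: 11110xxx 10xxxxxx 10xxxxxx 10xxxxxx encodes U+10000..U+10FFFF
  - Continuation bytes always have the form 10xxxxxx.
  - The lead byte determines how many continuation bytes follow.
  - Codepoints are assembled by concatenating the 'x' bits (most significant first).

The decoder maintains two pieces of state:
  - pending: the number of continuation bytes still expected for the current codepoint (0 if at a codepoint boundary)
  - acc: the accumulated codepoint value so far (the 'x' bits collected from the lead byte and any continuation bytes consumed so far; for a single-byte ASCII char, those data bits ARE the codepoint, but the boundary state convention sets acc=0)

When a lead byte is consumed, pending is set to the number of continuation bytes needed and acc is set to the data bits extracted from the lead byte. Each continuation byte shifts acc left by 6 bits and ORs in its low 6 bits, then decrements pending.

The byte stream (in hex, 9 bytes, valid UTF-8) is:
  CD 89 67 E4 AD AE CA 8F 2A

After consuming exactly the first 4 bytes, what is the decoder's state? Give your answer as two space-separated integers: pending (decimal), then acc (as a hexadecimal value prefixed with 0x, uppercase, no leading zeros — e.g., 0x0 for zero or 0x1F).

Byte[0]=CD: 2-byte lead. pending=1, acc=0xD
Byte[1]=89: continuation. acc=(acc<<6)|0x09=0x349, pending=0
Byte[2]=67: 1-byte. pending=0, acc=0x0
Byte[3]=E4: 3-byte lead. pending=2, acc=0x4

Answer: 2 0x4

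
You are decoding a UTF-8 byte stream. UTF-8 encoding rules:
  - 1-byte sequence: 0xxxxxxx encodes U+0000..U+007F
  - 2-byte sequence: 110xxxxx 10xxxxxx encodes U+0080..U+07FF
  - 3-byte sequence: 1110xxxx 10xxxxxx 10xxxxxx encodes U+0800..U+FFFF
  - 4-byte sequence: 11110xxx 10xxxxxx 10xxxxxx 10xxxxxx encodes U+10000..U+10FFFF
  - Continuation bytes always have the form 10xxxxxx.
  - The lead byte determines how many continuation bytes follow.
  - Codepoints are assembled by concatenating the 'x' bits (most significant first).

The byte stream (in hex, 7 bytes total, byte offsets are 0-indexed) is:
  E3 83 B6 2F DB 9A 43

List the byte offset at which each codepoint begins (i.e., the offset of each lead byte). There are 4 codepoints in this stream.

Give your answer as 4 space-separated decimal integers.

Answer: 0 3 4 6

Derivation:
Byte[0]=E3: 3-byte lead, need 2 cont bytes. acc=0x3
Byte[1]=83: continuation. acc=(acc<<6)|0x03=0xC3
Byte[2]=B6: continuation. acc=(acc<<6)|0x36=0x30F6
Completed: cp=U+30F6 (starts at byte 0)
Byte[3]=2F: 1-byte ASCII. cp=U+002F
Byte[4]=DB: 2-byte lead, need 1 cont bytes. acc=0x1B
Byte[5]=9A: continuation. acc=(acc<<6)|0x1A=0x6DA
Completed: cp=U+06DA (starts at byte 4)
Byte[6]=43: 1-byte ASCII. cp=U+0043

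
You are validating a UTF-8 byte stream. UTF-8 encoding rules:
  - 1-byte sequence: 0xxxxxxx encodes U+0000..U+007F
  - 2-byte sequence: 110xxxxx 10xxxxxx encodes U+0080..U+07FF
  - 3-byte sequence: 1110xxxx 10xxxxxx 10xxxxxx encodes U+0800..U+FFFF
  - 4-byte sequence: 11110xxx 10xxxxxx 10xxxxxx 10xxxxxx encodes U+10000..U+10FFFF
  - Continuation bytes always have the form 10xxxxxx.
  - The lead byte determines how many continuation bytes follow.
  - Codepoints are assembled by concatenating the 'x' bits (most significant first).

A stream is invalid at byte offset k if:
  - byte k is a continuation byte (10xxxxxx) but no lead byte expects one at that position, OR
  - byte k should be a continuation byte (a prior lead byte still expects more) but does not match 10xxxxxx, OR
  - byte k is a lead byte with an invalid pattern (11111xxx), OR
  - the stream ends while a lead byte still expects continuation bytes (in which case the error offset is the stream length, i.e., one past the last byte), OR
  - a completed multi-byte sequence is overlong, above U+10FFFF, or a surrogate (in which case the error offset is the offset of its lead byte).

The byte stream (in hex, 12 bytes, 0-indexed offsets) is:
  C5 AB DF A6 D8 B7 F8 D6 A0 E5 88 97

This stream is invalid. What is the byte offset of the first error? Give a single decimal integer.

Byte[0]=C5: 2-byte lead, need 1 cont bytes. acc=0x5
Byte[1]=AB: continuation. acc=(acc<<6)|0x2B=0x16B
Completed: cp=U+016B (starts at byte 0)
Byte[2]=DF: 2-byte lead, need 1 cont bytes. acc=0x1F
Byte[3]=A6: continuation. acc=(acc<<6)|0x26=0x7E6
Completed: cp=U+07E6 (starts at byte 2)
Byte[4]=D8: 2-byte lead, need 1 cont bytes. acc=0x18
Byte[5]=B7: continuation. acc=(acc<<6)|0x37=0x637
Completed: cp=U+0637 (starts at byte 4)
Byte[6]=F8: INVALID lead byte (not 0xxx/110x/1110/11110)

Answer: 6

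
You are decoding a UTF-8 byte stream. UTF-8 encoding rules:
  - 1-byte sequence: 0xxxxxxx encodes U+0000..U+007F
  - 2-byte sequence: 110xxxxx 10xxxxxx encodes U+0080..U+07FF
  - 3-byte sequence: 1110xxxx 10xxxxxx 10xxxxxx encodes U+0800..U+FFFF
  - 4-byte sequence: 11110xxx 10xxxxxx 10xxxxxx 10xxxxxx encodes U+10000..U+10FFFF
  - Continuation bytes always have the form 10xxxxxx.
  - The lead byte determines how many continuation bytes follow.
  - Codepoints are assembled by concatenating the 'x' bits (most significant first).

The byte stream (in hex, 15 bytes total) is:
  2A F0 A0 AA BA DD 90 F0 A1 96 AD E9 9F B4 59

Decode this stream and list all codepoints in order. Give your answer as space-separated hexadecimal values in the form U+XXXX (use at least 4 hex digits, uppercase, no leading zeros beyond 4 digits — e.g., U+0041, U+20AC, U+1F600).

Byte[0]=2A: 1-byte ASCII. cp=U+002A
Byte[1]=F0: 4-byte lead, need 3 cont bytes. acc=0x0
Byte[2]=A0: continuation. acc=(acc<<6)|0x20=0x20
Byte[3]=AA: continuation. acc=(acc<<6)|0x2A=0x82A
Byte[4]=BA: continuation. acc=(acc<<6)|0x3A=0x20ABA
Completed: cp=U+20ABA (starts at byte 1)
Byte[5]=DD: 2-byte lead, need 1 cont bytes. acc=0x1D
Byte[6]=90: continuation. acc=(acc<<6)|0x10=0x750
Completed: cp=U+0750 (starts at byte 5)
Byte[7]=F0: 4-byte lead, need 3 cont bytes. acc=0x0
Byte[8]=A1: continuation. acc=(acc<<6)|0x21=0x21
Byte[9]=96: continuation. acc=(acc<<6)|0x16=0x856
Byte[10]=AD: continuation. acc=(acc<<6)|0x2D=0x215AD
Completed: cp=U+215AD (starts at byte 7)
Byte[11]=E9: 3-byte lead, need 2 cont bytes. acc=0x9
Byte[12]=9F: continuation. acc=(acc<<6)|0x1F=0x25F
Byte[13]=B4: continuation. acc=(acc<<6)|0x34=0x97F4
Completed: cp=U+97F4 (starts at byte 11)
Byte[14]=59: 1-byte ASCII. cp=U+0059

Answer: U+002A U+20ABA U+0750 U+215AD U+97F4 U+0059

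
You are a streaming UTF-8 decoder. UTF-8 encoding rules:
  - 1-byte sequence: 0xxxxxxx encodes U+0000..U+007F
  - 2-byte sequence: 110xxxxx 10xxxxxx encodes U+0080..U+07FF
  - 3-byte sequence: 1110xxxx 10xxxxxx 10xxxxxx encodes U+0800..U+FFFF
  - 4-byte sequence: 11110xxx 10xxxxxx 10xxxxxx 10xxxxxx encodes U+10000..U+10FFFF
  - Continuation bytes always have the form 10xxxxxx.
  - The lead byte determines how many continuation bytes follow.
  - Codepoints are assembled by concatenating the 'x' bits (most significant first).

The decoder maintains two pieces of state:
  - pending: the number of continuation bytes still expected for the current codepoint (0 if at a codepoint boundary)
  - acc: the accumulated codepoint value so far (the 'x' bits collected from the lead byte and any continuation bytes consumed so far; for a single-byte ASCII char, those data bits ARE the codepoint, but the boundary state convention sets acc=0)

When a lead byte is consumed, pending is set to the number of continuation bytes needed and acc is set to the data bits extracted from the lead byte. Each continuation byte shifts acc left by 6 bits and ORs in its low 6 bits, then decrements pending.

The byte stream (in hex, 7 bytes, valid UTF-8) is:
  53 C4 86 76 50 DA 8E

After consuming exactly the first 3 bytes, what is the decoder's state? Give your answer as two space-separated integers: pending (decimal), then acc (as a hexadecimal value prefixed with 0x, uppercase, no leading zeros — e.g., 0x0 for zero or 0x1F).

Byte[0]=53: 1-byte. pending=0, acc=0x0
Byte[1]=C4: 2-byte lead. pending=1, acc=0x4
Byte[2]=86: continuation. acc=(acc<<6)|0x06=0x106, pending=0

Answer: 0 0x106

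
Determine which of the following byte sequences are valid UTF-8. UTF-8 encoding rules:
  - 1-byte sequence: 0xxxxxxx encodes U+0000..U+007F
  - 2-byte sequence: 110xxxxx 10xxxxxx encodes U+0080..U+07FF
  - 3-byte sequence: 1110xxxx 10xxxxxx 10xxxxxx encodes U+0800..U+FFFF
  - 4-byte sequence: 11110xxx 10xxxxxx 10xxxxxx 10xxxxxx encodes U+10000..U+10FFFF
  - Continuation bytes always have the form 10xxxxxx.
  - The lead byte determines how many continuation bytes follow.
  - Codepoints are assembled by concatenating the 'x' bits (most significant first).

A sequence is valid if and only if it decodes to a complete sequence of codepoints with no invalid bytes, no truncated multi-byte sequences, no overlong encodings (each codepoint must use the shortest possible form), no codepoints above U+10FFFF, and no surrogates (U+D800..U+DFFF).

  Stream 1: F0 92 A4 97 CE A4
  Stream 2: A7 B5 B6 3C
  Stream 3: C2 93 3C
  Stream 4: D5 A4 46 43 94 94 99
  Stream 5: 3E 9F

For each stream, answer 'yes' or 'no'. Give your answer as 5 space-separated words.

Stream 1: decodes cleanly. VALID
Stream 2: error at byte offset 0. INVALID
Stream 3: decodes cleanly. VALID
Stream 4: error at byte offset 4. INVALID
Stream 5: error at byte offset 1. INVALID

Answer: yes no yes no no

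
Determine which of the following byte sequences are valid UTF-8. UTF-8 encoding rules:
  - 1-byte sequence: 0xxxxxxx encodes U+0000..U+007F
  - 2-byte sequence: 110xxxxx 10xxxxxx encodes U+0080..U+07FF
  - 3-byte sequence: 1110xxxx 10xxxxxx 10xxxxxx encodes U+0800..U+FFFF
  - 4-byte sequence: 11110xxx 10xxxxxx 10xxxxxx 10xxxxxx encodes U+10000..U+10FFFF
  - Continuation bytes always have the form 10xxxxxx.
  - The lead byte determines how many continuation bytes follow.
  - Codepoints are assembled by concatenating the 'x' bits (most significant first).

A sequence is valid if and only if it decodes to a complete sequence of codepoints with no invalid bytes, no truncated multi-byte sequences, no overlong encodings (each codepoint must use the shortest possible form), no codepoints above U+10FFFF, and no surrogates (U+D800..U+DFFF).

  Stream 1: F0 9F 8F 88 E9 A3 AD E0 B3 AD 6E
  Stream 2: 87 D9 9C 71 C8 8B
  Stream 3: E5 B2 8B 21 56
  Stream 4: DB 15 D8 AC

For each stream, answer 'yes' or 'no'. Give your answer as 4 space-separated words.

Stream 1: decodes cleanly. VALID
Stream 2: error at byte offset 0. INVALID
Stream 3: decodes cleanly. VALID
Stream 4: error at byte offset 1. INVALID

Answer: yes no yes no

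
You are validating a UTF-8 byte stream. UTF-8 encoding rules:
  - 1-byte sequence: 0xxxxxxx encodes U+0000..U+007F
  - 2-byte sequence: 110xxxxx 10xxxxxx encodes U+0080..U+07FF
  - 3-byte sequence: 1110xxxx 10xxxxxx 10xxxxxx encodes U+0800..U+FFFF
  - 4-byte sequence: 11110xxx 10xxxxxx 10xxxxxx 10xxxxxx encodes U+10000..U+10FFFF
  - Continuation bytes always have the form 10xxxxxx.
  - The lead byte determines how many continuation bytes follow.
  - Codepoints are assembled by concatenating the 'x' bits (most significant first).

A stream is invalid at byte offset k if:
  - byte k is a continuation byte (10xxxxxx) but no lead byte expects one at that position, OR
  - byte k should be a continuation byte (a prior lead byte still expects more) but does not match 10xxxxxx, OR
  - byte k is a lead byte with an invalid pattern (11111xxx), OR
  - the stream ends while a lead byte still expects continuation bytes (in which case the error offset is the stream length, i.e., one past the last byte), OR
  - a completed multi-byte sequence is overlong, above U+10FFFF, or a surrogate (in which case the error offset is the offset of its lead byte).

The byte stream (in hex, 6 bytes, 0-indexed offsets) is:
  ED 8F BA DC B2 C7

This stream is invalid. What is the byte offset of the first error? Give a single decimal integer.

Answer: 6

Derivation:
Byte[0]=ED: 3-byte lead, need 2 cont bytes. acc=0xD
Byte[1]=8F: continuation. acc=(acc<<6)|0x0F=0x34F
Byte[2]=BA: continuation. acc=(acc<<6)|0x3A=0xD3FA
Completed: cp=U+D3FA (starts at byte 0)
Byte[3]=DC: 2-byte lead, need 1 cont bytes. acc=0x1C
Byte[4]=B2: continuation. acc=(acc<<6)|0x32=0x732
Completed: cp=U+0732 (starts at byte 3)
Byte[5]=C7: 2-byte lead, need 1 cont bytes. acc=0x7
Byte[6]: stream ended, expected continuation. INVALID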